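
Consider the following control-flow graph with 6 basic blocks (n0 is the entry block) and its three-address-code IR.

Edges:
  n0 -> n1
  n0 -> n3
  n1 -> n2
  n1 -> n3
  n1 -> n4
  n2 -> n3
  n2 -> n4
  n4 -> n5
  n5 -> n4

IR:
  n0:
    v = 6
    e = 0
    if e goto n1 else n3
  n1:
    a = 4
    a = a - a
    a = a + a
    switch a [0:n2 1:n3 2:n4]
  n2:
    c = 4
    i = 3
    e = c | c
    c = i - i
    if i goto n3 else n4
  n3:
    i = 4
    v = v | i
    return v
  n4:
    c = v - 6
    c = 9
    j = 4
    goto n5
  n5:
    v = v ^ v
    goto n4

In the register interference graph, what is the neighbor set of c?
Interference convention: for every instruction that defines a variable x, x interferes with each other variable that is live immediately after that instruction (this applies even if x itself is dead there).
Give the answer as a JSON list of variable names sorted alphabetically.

Answer: ["i", "v"]

Analysis:
def/use:
  n0: def={e,v} ue=∅
  n1: def={a} ue=∅
  n2: def={c,e,i} ue=∅
  n3: def={i,v} ue={v}
  n4: def={c,j} ue={v}
  n5: def={v} ue={v}

Backward fixpoint:
  n0 li=∅ lo={v}
  n1 li={v} lo={v}
  n2 li={v} lo={v}
  n3 li={v} lo=∅
  n4 li={v} lo={v}
  n5 li={v} lo={v}

Interference:
  a — {v}
  c — {i,v}
  e — {i,v}
  i — {c,e,v}
  j — {v}
  v — {a,c,e,i,j}

N(c) = ["i", "v"]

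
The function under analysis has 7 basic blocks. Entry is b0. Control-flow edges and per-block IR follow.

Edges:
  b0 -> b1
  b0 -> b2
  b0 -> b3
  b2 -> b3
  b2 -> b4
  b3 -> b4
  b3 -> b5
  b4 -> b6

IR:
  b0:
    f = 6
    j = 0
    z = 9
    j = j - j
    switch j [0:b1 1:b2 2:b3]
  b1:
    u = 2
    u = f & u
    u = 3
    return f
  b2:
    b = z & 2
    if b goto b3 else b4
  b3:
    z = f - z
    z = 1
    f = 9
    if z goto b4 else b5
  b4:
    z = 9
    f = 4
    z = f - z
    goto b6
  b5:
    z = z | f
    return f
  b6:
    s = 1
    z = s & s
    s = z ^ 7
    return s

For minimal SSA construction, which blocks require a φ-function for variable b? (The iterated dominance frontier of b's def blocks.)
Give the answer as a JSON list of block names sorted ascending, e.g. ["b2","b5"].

Answer: ["b3", "b4"]

Analysis:
idom tree: b1←b0 b2←b0 b3←b0 b4←b0 b5←b3 b6←b4
Dom∩ at merges:
  b3: preds {b0,b2}: {b0} ∩ {b0,b2} = {b0}; idom=b0
  b4: preds {b2,b3}: {b0,b2} ∩ {b0,b3} = {b0}; idom=b0

DF derivation:
  join b3 pred b0: · stop@b0
  join b3 pred b2: b2 stop@b0
  join b4 pred b2: b2 stop@b0
  join b4 pred b3: b3 stop@b0
  b0 → ∅
  b1 → ∅
  b2 → {b3,b4}
  b3 → {b4}
  b4 → ∅
  b5 → ∅
  b6 → ∅

φ for b: defs {b2}
  DF⁺ = {b3,b4}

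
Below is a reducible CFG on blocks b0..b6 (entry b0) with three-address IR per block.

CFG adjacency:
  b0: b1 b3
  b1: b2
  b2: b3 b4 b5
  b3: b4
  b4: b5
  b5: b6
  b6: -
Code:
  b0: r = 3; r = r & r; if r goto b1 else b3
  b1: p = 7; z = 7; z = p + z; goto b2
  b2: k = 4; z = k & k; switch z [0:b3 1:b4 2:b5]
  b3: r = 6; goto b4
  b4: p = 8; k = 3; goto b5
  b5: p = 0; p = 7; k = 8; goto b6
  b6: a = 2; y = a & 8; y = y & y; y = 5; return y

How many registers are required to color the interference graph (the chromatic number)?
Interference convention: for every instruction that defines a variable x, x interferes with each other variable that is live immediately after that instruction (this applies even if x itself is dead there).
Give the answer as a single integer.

Answer: 2

Analysis:
Block summaries:
  b0: def={r} ue=∅
  b1: def={p,z} ue=∅
  b2: def={k,z} ue=∅
  b3: def={r} ue=∅
  b4: def={k,p} ue=∅
  b5: def={k,p} ue=∅
  b6: def={a,y} ue=∅

Liveness:
  live b0: ∅→∅
  live b1: ∅→∅
  live b2: ∅→∅
  live b3: ∅→∅
  live b4: ∅→∅
  live b5: ∅→∅
  live b6: ∅→∅

Conflict graph:
  a↔∅
  k↔∅
  p↔{z}
  r↔∅
  y↔∅
  z↔{p}

Chromatic number:
  {p,z} pairwise interfere (2-clique) ⇒ χ ≥ 2
  2-colouring: r0={a,k,p,r,y}  r1={z}
  χ = 2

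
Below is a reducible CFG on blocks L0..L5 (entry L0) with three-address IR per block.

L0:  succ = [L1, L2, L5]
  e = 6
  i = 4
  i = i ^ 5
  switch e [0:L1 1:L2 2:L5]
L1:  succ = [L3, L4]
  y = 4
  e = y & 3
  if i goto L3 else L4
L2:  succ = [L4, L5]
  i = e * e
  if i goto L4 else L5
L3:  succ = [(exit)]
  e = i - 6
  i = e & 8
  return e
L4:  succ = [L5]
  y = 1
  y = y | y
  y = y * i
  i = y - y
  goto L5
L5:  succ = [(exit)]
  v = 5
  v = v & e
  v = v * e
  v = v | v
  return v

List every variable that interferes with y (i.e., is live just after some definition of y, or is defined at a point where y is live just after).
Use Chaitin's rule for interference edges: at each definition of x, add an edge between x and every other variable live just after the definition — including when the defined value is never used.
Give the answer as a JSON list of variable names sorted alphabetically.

Answer: ["e", "i"]

Analysis:
def/use:
  L0 def {e,i} use ∅
  L1 def {e,y} use {i}
  L2 def {i} use {e}
  L3 def {e,i} use {i}
  L4 def {i,y} use {i}
  L5 def {v} use {e}

Backward fixpoint:
  L0 li=∅ lo={e,i}
  L1 li={i} lo={e,i}
  L2 li={e} lo={e,i}
  L3 li={i} lo=∅
  L4 li={e,i} lo={e}
  L5 li={e} lo=∅

Interference:
  e — {i,v,y}
  i — {e,y}
  v — {e}
  y — {e,i}

N(y) = ["e", "i"]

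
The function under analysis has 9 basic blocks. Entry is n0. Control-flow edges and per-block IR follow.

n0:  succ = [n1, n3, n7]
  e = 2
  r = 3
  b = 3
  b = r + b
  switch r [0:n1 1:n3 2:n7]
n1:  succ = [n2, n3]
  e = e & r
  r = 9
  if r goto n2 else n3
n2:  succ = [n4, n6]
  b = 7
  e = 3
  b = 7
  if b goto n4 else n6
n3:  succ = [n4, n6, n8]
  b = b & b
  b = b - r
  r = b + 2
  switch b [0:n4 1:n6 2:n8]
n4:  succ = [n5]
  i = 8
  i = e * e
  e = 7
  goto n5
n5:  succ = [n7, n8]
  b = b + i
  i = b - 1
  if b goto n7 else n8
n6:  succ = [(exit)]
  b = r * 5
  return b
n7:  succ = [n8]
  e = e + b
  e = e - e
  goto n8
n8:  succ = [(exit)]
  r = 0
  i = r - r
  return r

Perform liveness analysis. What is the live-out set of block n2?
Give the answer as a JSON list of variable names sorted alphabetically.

def/use:
  n0: def={b,e,r} ue=∅
  n1: def={e,r} ue={e,r}
  n2: def={b,e} ue=∅
  n3: def={b,r} ue={b,r}
  n4: def={e,i} ue={e}
  n5: def={b,i} ue={b,i}
  n6: def={b} ue={r}
  n7: def={e} ue={b,e}
  n8: def={i,r} ue=∅

Live sets:
  n0: in=∅ out={b,e,r}
  n1: in={b,e,r} out={b,e,r}
  n2: in={r} out={b,e,r}
  n3: in={b,e,r} out={b,e,r}
  n4: in={b,e} out={b,e,i}
  n5: in={b,e,i} out={b,e}
  n6: in={r} out=∅
  n7: in={b,e} out=∅
  n8: in=∅ out=∅

live-out(n2) = ["b", "e", "r"]

Answer: ["b", "e", "r"]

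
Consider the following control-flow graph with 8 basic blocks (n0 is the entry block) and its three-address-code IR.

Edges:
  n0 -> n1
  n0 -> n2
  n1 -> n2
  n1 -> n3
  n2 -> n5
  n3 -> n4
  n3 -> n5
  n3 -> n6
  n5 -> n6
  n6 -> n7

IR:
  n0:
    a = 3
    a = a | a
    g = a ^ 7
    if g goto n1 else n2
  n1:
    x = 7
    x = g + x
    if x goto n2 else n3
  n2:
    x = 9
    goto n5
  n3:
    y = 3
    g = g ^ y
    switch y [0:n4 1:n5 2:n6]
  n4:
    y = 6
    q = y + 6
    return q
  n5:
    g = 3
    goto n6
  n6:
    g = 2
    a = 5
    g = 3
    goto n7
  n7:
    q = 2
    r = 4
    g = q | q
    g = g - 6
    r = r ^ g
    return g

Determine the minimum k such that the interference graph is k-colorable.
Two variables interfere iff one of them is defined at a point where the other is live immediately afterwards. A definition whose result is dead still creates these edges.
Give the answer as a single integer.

Block summaries:
  n0: def={a,g} ue=∅
  n1: def={x} ue={g}
  n2: def={x} ue=∅
  n3: def={g,y} ue={g}
  n4: def={q,y} ue=∅
  n5: def={g} ue=∅
  n6: def={a,g} ue=∅
  n7: def={g,q,r} ue=∅

Liveness:
  live n0: ∅→{g}
  live n1: {g}→{g}
  live n2: ∅→∅
  live n3: {g}→∅
  live n4: ∅→∅
  live n5: ∅→∅
  live n6: ∅→∅
  live n7: ∅→∅

Conflict graph:
  a: ∅
  g: {r,x,y}
  q: {r}
  r: {g,q}
  x: {g}
  y: {g}

Chromatic number:
  {g,r} pairwise interfere (2-clique) ⇒ χ ≥ 2
  assign a→c0 g→c0 q→c0 r→c1 x→c1 y→c1 — no edge inside a register ⇒ χ ≤ 2
  χ = 2

Answer: 2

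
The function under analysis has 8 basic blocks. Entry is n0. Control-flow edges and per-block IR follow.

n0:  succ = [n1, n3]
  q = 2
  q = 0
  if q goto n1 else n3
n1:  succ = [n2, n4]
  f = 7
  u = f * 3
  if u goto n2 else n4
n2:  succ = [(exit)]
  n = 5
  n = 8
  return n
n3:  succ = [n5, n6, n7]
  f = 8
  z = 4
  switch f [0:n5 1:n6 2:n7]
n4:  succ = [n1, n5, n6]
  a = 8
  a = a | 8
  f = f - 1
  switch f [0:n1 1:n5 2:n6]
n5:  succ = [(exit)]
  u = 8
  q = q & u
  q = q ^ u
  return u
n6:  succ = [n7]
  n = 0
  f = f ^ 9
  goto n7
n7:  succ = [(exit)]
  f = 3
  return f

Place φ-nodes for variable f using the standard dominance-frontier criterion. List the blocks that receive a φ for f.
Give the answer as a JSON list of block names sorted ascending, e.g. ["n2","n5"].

idom tree: n1←n0 n2←n1 n3←n0 n4←n1 n5←n0 n6←n0 n7←n0
Dom∩ at merges:
  n1: preds {n0,n4}: {n0} ∩ {n0,n1,n4} = {n0}; idom=n0
  n5: preds {n3,n4}: {n0,n3} ∩ {n0,n1,n4} = {n0}; idom=n0
  n6: preds {n3,n4}: {n0,n3} ∩ {n0,n1,n4} = {n0}; idom=n0
  n7: preds {n3,n6}: {n0,n3} ∩ {n0,n6} = {n0}; idom=n0

Frontier:
  join n1 pred n0: · stop@n0
  join n1 pred n4: n4→n1 stop@n0
  join n5 pred n3: n3 stop@n0
  join n5 pred n4: n4→n1 stop@n0
  join n6 pred n3: n3 stop@n0
  join n6 pred n4: n4→n1 stop@n0
  join n7 pred n3: n3 stop@n0
  join n7 pred n6: n6 stop@n0
  n0: DF=∅
  n1: DF={n1,n5,n6}
  n2: DF=∅
  n3: DF={n5,n6,n7}
  n4: DF={n1,n5,n6}
  n5: DF=∅
  n6: DF={n7}
  n7: DF=∅

φ for f: defs {n1,n3,n4,n6,n7}
  DF⁺ = {n1,n5,n6,n7}

Answer: ["n1", "n5", "n6", "n7"]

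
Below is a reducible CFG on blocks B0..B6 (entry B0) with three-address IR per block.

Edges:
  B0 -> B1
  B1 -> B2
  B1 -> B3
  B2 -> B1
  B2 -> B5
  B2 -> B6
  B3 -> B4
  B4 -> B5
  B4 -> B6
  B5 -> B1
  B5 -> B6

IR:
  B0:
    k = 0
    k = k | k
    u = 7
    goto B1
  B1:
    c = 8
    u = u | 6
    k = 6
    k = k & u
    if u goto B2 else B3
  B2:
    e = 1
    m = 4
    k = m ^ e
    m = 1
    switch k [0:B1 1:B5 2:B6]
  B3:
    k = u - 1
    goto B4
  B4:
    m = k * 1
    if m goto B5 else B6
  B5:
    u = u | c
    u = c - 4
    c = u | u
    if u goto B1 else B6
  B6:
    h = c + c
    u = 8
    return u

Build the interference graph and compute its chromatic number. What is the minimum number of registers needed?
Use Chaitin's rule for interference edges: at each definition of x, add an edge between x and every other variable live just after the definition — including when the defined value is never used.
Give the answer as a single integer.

Per-block:
  B0: {k,u} / ∅
  B1: {c,k,u} / {u}
  B2: {e,k,m} / ∅
  B3: {k} / {u}
  B4: {m} / {k}
  B5: {c,u} / {c,u}
  B6: {h,u} / {c}

Liveness:
  B0: in=∅ out={u}
  B1: in={u} out={c,u}
  B2: in={c,u} out={c,u}
  B3: in={c,u} out={c,k,u}
  B4: in={c,k,u} out={c,u}
  B5: in={c,u} out={c,u}
  B6: in={c} out=∅

Interference:
  c↔{e,k,m,u}
  e↔{c,m,u}
  h↔∅
  k↔{c,m,u}
  m↔{c,e,k,u}
  u↔{c,e,k,m}

Chromatic number:
  {c,e,m,u} pairwise interfere (4-clique) ⇒ χ ≥ 4
  assign c→R0 e→R3 h→R0 k→R3 m→R1 u→R2 — no edge inside a register ⇒ χ ≤ 4
  χ = 4

Answer: 4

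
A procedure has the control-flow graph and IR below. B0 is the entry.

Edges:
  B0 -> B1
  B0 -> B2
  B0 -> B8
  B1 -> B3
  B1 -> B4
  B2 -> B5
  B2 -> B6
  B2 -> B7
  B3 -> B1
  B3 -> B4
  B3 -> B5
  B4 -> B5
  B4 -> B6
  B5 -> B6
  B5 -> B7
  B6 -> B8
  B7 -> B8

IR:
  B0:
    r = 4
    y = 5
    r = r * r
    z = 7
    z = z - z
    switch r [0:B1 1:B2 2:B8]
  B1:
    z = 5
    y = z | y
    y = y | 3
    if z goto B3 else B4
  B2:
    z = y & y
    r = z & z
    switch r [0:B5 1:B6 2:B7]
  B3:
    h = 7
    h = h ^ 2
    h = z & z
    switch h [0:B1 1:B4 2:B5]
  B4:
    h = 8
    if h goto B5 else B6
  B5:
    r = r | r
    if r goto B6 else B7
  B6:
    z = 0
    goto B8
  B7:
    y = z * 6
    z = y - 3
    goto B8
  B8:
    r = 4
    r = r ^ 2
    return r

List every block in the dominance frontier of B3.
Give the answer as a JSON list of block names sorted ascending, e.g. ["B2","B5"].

idom tree: B1←B0 B2←B0 B3←B1 B4←B1 B5←B0 B6←B0 B7←B0 B8←B0
Dom at joins:
  B1: preds {B0,B3}: {B0} ∩ {B0,B1,B3} = {B0}; idom=B0
  B4: preds {B1,B3}: {B0,B1} ∩ {B0,B1,B3} = {B0,B1}; idom=B1
  B5: preds {B2,B3,B4}: {B0,B2} ∩ {B0,B1,B3} ∩ {B0,B1,B4} = {B0}; idom=B0
  B6: preds {B2,B4,B5}: {B0,B2} ∩ {B0,B1,B4} ∩ {B0,B5} = {B0}; idom=B0
  B7: preds {B2,B5}: {B0,B2} ∩ {B0,B5} = {B0}; idom=B0
  B8: preds {B0,B6,B7}: {B0} ∩ {B0,B6} ∩ {B0,B7} = {B0}; idom=B0

DF derivation:
  B1←B0: walk · to B0
  B1←B3: walk B3→B1 to B0
  B4←B1: walk · to B1
  B4←B3: walk B3 to B1
  B5←B2: walk B2 to B0
  B5←B3: walk B3→B1 to B0
  B5←B4: walk B4→B1 to B0
  B6←B2: walk B2 to B0
  B6←B4: walk B4→B1 to B0
  B6←B5: walk B5 to B0
  B7←B2: walk B2 to B0
  B7←B5: walk B5 to B0
  B8←B0: walk · to B0
  B8←B6: walk B6 to B0
  B8←B7: walk B7 to B0
  B0: DF=∅
  B1: DF={B1,B5,B6}
  B2: DF={B5,B6,B7}
  B3: DF={B1,B4,B5}
  B4: DF={B5,B6}
  B5: DF={B6,B7}
  B6: DF={B8}
  B7: DF={B8}
  B8: DF=∅

DF(B3) = ["B1", "B4", "B5"]

Answer: ["B1", "B4", "B5"]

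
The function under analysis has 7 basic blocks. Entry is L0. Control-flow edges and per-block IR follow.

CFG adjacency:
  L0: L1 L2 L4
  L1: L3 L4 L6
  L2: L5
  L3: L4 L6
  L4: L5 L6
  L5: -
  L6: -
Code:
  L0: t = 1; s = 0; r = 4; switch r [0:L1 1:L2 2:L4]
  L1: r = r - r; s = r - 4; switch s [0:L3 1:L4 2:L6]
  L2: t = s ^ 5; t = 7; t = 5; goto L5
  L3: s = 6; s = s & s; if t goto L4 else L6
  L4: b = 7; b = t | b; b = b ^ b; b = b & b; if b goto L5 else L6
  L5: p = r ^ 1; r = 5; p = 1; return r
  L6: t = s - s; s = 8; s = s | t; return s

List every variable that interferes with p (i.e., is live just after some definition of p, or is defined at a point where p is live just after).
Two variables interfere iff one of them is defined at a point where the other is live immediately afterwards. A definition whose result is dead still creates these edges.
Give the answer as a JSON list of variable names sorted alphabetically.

Answer: ["r"]

Derivation:
Block summaries:
  L0: {r,s,t} / ∅
  L1: {r,s} / {r}
  L2: {t} / {s}
  L3: {s} / {t}
  L4: {b} / {t}
  L5: {p,r} / {r}
  L6: {s,t} / {s}

Live sets:
  L0 li=∅ lo={r,s,t}
  L1 li={r,t} lo={r,s,t}
  L2 li={r,s} lo={r}
  L3 li={r,t} lo={r,s,t}
  L4 li={r,s,t} lo={r,s}
  L5 li={r} lo=∅
  L6 li={s} lo=∅

Interfere edges:
  b↔{r,s,t}
  p↔{r}
  r↔{b,p,s,t}
  s↔{b,r,t}
  t↔{b,r,s}

N(p) = ["r"]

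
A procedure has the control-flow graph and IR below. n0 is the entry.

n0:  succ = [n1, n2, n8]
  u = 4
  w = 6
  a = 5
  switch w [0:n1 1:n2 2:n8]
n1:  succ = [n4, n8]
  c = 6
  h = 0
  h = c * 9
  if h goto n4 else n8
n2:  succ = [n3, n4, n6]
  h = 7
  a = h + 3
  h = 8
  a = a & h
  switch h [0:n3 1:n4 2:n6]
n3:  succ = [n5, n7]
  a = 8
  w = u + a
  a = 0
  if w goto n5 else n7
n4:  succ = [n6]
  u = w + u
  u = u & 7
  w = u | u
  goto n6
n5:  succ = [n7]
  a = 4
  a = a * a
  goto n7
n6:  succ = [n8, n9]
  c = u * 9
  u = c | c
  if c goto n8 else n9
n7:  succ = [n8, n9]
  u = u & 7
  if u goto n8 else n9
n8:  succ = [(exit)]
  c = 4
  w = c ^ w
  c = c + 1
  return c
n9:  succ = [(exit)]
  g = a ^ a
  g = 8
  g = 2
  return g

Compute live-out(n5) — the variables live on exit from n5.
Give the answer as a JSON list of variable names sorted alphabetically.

Answer: ["a", "u", "w"]

Working:
Per-block:
  n0: def={a,u,w} ue=∅
  n1: def={c,h} ue=∅
  n2: def={a,h} ue=∅
  n3: def={a,w} ue={u}
  n4: def={u,w} ue={u,w}
  n5: def={a} ue=∅
  n6: def={c,u} ue={u}
  n7: def={u} ue={u}
  n8: def={c,w} ue={w}
  n9: def={g} ue={a}

Liveness:
  n0: in=∅ out={a,u,w}
  n1: in={a,u,w} out={a,u,w}
  n2: in={u,w} out={a,u,w}
  n3: in={u} out={a,u,w}
  n4: in={a,u,w} out={a,u,w}
  n5: in={u,w} out={a,u,w}
  n6: in={a,u,w} out={a,w}
  n7: in={a,u,w} out={a,w}
  n8: in={w} out=∅
  n9: in={a} out=∅

live-out(n5) = ["a", "u", "w"]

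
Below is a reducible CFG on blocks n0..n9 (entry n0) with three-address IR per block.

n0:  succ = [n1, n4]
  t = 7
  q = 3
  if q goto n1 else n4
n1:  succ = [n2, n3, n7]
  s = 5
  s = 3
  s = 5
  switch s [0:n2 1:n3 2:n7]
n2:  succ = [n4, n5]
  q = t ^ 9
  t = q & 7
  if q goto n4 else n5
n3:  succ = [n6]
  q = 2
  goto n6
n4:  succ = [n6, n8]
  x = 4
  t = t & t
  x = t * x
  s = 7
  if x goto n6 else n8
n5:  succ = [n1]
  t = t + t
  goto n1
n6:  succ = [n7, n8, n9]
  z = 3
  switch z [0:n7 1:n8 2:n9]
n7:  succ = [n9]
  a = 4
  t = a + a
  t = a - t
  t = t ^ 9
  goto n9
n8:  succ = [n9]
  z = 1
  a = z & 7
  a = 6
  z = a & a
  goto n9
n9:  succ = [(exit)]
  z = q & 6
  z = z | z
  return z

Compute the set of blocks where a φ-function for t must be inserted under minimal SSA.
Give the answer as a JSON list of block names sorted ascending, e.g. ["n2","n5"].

idom tree: n1←n0 n2←n1 n3←n1 n4←n0 n5←n2 n6←n0 n7←n0 n8←n0 n9←n0
Dom at joins:
  n1: preds {n0,n5}: {n0} ∩ {n0,n1,n2,n5} = {n0}; idom=n0
  n4: preds {n0,n2}: {n0} ∩ {n0,n1,n2} = {n0}; idom=n0
  n6: preds {n3,n4}: {n0,n1,n3} ∩ {n0,n4} = {n0}; idom=n0
  n7: preds {n1,n6}: {n0,n1} ∩ {n0,n6} = {n0}; idom=n0
  n8: preds {n4,n6}: {n0,n4} ∩ {n0,n6} = {n0}; idom=n0
  n9: preds {n6,n7,n8}: {n0,n6} ∩ {n0,n7} ∩ {n0,n8} = {n0}; idom=n0

Frontier:
  n1←n0: walk · to n0
  n1←n5: walk n5→n2→n1 to n0
  n4←n0: walk · to n0
  n4←n2: walk n2→n1 to n0
  n6←n3: walk n3→n1 to n0
  n6←n4: walk n4 to n0
  n7←n1: walk n1 to n0
  n7←n6: walk n6 to n0
  n8←n4: walk n4 to n0
  n8←n6: walk n6 to n0
  n9←n6: walk n6 to n0
  n9←n7: walk n7 to n0
  n9←n8: walk n8 to n0
  n0: DF=∅
  n1: DF={n1,n4,n6,n7}
  n2: DF={n1,n4}
  n3: DF={n6}
  n4: DF={n6,n8}
  n5: DF={n1}
  n6: DF={n7,n8,n9}
  n7: DF={n9}
  n8: DF={n9}
  n9: DF=∅

φ for t: defs {n0,n2,n4,n5,n7}
  DF⁺ = {n1,n4,n6,n7,n8,n9}

Answer: ["n1", "n4", "n6", "n7", "n8", "n9"]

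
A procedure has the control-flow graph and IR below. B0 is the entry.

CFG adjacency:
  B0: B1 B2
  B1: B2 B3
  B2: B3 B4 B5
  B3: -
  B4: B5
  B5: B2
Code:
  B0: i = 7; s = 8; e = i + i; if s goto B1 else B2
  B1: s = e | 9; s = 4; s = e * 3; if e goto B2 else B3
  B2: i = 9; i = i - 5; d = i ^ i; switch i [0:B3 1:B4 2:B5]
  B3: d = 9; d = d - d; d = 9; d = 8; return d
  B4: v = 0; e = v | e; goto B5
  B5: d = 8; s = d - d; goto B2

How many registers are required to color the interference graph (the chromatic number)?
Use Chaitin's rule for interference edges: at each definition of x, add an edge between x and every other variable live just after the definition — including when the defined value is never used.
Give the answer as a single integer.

def/use:
  B0: {e,i,s} / ∅
  B1: {s} / {e}
  B2: {d,i} / ∅
  B3: {d} / ∅
  B4: {e,v} / {e}
  B5: {d,s} / ∅

Liveness:
  live B0: ∅→{e}
  live B1: {e}→{e}
  live B2: {e}→{e}
  live B3: ∅→∅
  live B4: {e}→{e}
  live B5: {e}→{e}

Interference:
  d: {e,i}
  e: {d,i,s,v}
  i: {d,e,s}
  s: {e,i}
  v: {e}

Registers:
  clique {d,e,i} ⇒ need ≥ 3
  assign d→c2 e→c0 i→c1 s→c2 v→c1 — no edge inside a register ⇒ χ ≤ 3
  χ = 3

Answer: 3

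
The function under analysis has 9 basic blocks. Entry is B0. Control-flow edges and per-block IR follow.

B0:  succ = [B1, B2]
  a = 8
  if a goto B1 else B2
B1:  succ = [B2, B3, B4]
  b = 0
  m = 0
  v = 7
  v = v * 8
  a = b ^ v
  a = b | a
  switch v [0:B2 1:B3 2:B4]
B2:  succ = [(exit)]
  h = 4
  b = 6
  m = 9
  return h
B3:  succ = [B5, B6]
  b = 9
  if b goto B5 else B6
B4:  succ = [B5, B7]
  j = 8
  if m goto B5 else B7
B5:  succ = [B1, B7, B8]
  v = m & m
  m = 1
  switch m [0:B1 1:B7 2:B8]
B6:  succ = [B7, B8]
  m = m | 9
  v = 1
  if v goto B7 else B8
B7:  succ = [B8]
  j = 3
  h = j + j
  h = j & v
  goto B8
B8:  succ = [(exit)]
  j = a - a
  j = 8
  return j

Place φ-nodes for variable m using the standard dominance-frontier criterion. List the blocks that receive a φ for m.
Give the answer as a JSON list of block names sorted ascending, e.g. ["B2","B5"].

idom tree: B1←B0 B2←B0 B3←B1 B4←B1 B5←B1 B6←B3 B7←B1 B8←B1
Join-block Dom:
  B1: preds {B0,B5}: {B0} ∩ {B0,B1,B5} = {B0}; idom=B0
  B2: preds {B0,B1}: {B0} ∩ {B0,B1} = {B0}; idom=B0
  B5: preds {B3,B4}: {B0,B1,B3} ∩ {B0,B1,B4} = {B0,B1}; idom=B1
  B7: preds {B4,B5,B6}: {B0,B1,B4} ∩ {B0,B1,B5} ∩ {B0,B1,B3,B6} = {B0,B1}; idom=B1
  B8: preds {B5,B6,B7}: {B0,B1,B5} ∩ {B0,B1,B3,B6} ∩ {B0,B1,B7} = {B0,B1}; idom=B1

DF derivation:
  join B1 pred B0: · stop@B0
  join B1 pred B5: B5→B1 stop@B0
  join B2 pred B0: · stop@B0
  join B2 pred B1: B1 stop@B0
  join B5 pred B3: B3 stop@B1
  join B5 pred B4: B4 stop@B1
  join B7 pred B4: B4 stop@B1
  join B7 pred B5: B5 stop@B1
  join B7 pred B6: B6→B3 stop@B1
  join B8 pred B5: B5 stop@B1
  join B8 pred B6: B6→B3 stop@B1
  join B8 pred B7: B7 stop@B1
  B0: DF=∅
  B1: DF={B1,B2}
  B2: DF=∅
  B3: DF={B5,B7,B8}
  B4: DF={B5,B7}
  B5: DF={B1,B7,B8}
  B6: DF={B7,B8}
  B7: DF={B8}
  B8: DF=∅

φ for m: defs {B1,B2,B5,B6}
  DF⁺ = {B1,B2,B7,B8}

Answer: ["B1", "B2", "B7", "B8"]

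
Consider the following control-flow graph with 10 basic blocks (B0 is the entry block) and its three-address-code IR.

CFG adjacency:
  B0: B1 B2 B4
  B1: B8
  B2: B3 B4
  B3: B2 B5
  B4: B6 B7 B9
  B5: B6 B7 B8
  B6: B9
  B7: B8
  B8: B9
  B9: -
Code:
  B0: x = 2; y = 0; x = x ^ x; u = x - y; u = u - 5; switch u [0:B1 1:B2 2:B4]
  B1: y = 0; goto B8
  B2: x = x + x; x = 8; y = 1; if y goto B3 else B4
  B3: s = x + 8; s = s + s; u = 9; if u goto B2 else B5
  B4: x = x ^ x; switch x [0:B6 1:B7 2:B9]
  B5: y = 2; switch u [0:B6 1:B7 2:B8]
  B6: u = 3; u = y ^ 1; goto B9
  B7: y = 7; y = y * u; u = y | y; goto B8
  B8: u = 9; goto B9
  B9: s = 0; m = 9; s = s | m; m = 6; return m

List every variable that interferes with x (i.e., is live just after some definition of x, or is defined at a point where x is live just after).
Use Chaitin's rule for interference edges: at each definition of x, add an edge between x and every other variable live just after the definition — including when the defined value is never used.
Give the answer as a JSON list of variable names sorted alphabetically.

Answer: ["s", "u", "y"]

Working:
Per-block:
  B0: def={u,x,y} ue=∅
  B1: def={y} ue=∅
  B2: def={x,y} ue={x}
  B3: def={s,u} ue={x}
  B4: def={x} ue={x}
  B5: def={y} ue={u}
  B6: def={u} ue={y}
  B7: def={u,y} ue={u}
  B8: def={u} ue=∅
  B9: def={m,s} ue=∅

Live sets:
  B0: in=∅ out={u,x,y}
  B1: in=∅ out=∅
  B2: in={u,x} out={u,x,y}
  B3: in={x} out={u,x}
  B4: in={u,x,y} out={u,y}
  B5: in={u} out={u,y}
  B6: in={y} out=∅
  B7: in={u} out=∅
  B8: in=∅ out=∅
  B9: in=∅ out=∅

Interfere edges:
  m — {s}
  s — {m,x}
  u — {x,y}
  x — {s,u,y}
  y — {u,x}

N(x) = ["s", "u", "y"]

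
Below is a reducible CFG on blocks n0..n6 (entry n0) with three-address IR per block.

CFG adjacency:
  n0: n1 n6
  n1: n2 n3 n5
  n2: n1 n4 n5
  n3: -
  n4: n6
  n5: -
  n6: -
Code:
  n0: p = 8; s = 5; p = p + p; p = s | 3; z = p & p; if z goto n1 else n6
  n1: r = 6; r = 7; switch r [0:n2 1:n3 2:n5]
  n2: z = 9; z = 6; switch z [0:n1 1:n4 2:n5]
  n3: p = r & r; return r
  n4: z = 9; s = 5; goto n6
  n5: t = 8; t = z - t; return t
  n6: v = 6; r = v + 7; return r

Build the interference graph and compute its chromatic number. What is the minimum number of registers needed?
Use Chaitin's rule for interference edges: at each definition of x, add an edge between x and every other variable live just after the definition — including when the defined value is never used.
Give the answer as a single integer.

Answer: 2

Analysis:
def/use:
  n0 def {p,s,z} use ∅
  n1 def {r} use ∅
  n2 def {z} use ∅
  n3 def {p} use {r}
  n4 def {s,z} use ∅
  n5 def {t} use {z}
  n6 def {r,v} use ∅

Liveness:
  n0 li=∅ lo={z}
  n1 li={z} lo={r,z}
  n2 li=∅ lo={z}
  n3 li={r} lo=∅
  n4 li=∅ lo=∅
  n5 li={z} lo=∅
  n6 li=∅ lo=∅

Interference:
  p↔{r,s}
  r↔{p,z}
  s↔{p}
  t↔{z}
  v↔∅
  z↔{r,t}

Colouring:
  {p,r} pairwise interfere (2-clique) ⇒ χ ≥ 2
  assign p→c0 r→c1 s→c1 t→c1 v→c0 z→c0 — no edge inside a register ⇒ χ ≤ 2
  χ = 2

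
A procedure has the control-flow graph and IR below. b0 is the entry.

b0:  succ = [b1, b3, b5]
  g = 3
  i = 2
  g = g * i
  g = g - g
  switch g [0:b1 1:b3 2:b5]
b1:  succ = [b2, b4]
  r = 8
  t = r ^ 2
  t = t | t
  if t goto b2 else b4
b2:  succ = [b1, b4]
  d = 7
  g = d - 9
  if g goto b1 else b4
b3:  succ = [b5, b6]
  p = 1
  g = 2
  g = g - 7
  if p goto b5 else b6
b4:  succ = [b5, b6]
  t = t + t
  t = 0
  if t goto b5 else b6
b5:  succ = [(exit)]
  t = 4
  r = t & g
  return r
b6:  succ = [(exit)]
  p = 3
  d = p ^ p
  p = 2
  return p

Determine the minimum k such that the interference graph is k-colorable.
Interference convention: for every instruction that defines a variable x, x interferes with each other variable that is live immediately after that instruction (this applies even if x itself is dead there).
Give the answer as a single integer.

Answer: 2

Working:
def/use:
  b0 def {g,i} use ∅
  b1 def {r,t} use ∅
  b2 def {d,g} use ∅
  b3 def {g,p} use ∅
  b4 def {t} use {t}
  b5 def {r,t} use {g}
  b6 def {d,p} use ∅

Liveness:
  live b0: ∅→{g}
  live b1: {g}→{g,t}
  live b2: {t}→{g,t}
  live b3: ∅→{g}
  live b4: {g,t}→{g}
  live b5: {g}→∅
  live b6: ∅→∅

Conflict graph:
  d: {t}
  g: {i,p,r,t}
  i: {g}
  p: {g}
  r: {g}
  t: {d,g}

Colouring:
  {d,t} pairwise interfere (2-clique) ⇒ χ ≥ 2
  assign d→R0 g→R0 i→R1 p→R1 r→R1 t→R1 — no edge inside a register ⇒ χ ≤ 2
  χ = 2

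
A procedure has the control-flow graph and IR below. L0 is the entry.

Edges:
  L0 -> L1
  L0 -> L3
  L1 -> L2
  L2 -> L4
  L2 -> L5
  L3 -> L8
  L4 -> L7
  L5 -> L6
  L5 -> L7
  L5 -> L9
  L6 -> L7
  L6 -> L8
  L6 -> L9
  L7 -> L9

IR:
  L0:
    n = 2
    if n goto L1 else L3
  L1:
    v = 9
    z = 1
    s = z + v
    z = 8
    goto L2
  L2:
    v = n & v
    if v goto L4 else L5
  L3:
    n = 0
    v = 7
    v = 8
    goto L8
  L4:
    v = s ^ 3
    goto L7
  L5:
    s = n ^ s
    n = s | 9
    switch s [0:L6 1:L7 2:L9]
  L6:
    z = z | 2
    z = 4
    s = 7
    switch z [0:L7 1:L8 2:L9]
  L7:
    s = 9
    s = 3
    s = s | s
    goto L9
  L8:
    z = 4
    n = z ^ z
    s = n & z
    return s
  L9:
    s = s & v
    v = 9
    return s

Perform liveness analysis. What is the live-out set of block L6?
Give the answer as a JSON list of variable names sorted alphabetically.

def/use:
  L0 def {n} use ∅
  L1 def {s,v,z} use ∅
  L2 def {v} use {n,v}
  L3 def {n,v} use ∅
  L4 def {v} use {s}
  L5 def {n,s} use {n,s}
  L6 def {s,z} use {z}
  L7 def {s} use ∅
  L8 def {n,s,z} use ∅
  L9 def {s,v} use {s,v}

Liveness:
  L0: in=∅ out={n}
  L1: in={n} out={n,s,v,z}
  L2: in={n,s,v,z} out={n,s,v,z}
  L3: in=∅ out=∅
  L4: in={s} out={v}
  L5: in={n,s,v,z} out={s,v,z}
  L6: in={v,z} out={s,v}
  L7: in={v} out={s,v}
  L8: in=∅ out=∅
  L9: in={s,v} out=∅

live-out(L6) = ["s", "v"]

Answer: ["s", "v"]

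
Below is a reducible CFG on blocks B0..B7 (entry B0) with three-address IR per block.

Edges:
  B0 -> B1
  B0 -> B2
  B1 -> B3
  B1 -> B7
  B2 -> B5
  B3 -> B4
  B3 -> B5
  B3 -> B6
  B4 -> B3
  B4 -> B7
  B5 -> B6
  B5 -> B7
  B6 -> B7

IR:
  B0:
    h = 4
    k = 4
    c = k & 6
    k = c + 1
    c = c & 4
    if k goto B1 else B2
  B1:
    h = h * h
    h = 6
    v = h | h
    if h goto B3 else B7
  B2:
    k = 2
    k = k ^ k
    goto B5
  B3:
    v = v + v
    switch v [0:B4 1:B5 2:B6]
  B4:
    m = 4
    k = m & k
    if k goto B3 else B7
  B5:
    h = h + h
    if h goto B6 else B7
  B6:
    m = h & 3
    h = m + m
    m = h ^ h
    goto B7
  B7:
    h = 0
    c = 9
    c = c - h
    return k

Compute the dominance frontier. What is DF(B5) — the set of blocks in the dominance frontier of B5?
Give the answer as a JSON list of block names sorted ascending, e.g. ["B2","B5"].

Answer: ["B6", "B7"]

Working:
idom tree: B1←B0 B2←B0 B3←B1 B4←B3 B5←B0 B6←B0 B7←B0
Join-block Dom:
  B3: preds {B1,B4}: {B0,B1} ∩ {B0,B1,B3,B4} = {B0,B1}; idom=B1
  B5: preds {B2,B3}: {B0,B2} ∩ {B0,B1,B3} = {B0}; idom=B0
  B6: preds {B3,B5}: {B0,B1,B3} ∩ {B0,B5} = {B0}; idom=B0
  B7: preds {B1,B4,B5,B6}: {B0,B1} ∩ {B0,B1,B3,B4} ∩ {B0,B5} ∩ {B0,B6} = {B0}; idom=B0

Frontier:
  join B3 pred B1: · stop@B1
  join B3 pred B4: B4→B3 stop@B1
  join B5 pred B2: B2 stop@B0
  join B5 pred B3: B3→B1 stop@B0
  join B6 pred B3: B3→B1 stop@B0
  join B6 pred B5: B5 stop@B0
  join B7 pred B1: B1 stop@B0
  join B7 pred B4: B4→B3→B1 stop@B0
  join B7 pred B5: B5 stop@B0
  join B7 pred B6: B6 stop@B0
  B0 → ∅
  B1 → {B5,B6,B7}
  B2 → {B5}
  B3 → {B3,B5,B6,B7}
  B4 → {B3,B7}
  B5 → {B6,B7}
  B6 → {B7}
  B7 → ∅

DF(B5) = ["B6", "B7"]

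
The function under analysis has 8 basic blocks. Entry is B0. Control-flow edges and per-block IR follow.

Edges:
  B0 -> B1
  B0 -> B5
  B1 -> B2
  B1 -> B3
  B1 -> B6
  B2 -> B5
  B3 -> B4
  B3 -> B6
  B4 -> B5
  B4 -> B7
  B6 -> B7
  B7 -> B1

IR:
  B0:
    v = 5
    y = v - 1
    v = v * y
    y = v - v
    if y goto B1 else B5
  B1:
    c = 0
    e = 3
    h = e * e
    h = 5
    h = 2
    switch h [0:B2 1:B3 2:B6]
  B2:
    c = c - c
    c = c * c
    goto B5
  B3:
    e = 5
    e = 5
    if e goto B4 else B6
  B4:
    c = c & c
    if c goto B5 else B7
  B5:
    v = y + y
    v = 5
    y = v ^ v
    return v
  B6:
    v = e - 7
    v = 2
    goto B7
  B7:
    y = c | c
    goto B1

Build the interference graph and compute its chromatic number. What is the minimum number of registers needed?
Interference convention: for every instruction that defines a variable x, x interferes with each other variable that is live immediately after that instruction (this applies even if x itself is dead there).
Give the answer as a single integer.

Answer: 4

Analysis:
def/use:
  B0 def {v,y} use ∅
  B1 def {c,e,h} use ∅
  B2 def {c} use {c}
  B3 def {e} use ∅
  B4 def {c} use {c}
  B5 def {v,y} use {y}
  B6 def {v} use {e}
  B7 def {y} use {c}

Liveness:
  live B0: ∅→{y}
  live B1: {y}→{c,e,y}
  live B2: {c,y}→{y}
  live B3: {c,y}→{c,e,y}
  live B4: {c,y}→{c,y}
  live B5: {y}→∅
  live B6: {c,e}→{c}
  live B7: {c}→{y}

Interfere edges:
  c — {e,h,v,y}
  e — {c,h,y}
  h — {c,e,y}
  v — {c,y}
  y — {c,e,h,v}

Registers:
  {c,e,h,y} pairwise interfere (4-clique) ⇒ χ ≥ 4
  4-colouring: R0={c}  R1={y}  R2={e,v}  R3={h}
  χ = 4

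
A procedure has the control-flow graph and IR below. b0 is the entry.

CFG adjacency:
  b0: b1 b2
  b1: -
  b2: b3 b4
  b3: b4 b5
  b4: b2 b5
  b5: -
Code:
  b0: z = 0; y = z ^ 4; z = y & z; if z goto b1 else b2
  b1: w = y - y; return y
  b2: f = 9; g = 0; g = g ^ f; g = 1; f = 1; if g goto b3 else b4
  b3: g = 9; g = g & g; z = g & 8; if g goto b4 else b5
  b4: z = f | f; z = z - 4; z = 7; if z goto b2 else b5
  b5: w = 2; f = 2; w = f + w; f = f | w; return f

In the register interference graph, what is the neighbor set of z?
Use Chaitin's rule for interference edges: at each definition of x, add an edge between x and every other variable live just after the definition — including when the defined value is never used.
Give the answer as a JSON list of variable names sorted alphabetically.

Answer: ["f", "g", "y"]

Working:
def/use:
  b0 def {y,z} use ∅
  b1 def {w} use {y}
  b2 def {f,g} use ∅
  b3 def {g,z} use ∅
  b4 def {z} use {f}
  b5 def {f,w} use ∅

Backward fixpoint:
  b0 li=∅ lo={y}
  b1 li={y} lo=∅
  b2 li=∅ lo={f}
  b3 li={f} lo={f}
  b4 li={f} lo=∅
  b5 li=∅ lo=∅

Interference:
  f↔{g,w,z}
  g↔{f,z}
  w↔{f,y}
  y↔{w,z}
  z↔{f,g,y}

N(z) = ["f", "g", "y"]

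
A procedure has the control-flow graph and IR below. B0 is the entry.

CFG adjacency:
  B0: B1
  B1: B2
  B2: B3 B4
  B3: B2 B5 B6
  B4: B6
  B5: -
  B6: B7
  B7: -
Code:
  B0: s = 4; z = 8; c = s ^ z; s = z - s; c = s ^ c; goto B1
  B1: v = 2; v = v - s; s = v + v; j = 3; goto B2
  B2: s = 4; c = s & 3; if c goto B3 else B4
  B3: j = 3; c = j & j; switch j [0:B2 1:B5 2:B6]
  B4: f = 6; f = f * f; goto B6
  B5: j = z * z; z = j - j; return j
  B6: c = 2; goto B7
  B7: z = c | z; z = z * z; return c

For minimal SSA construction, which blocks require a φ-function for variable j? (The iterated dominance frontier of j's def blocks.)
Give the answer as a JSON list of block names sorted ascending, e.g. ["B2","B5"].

idom tree: B1←B0 B2←B1 B3←B2 B4←B2 B5←B3 B6←B2 B7←B6
Join-block Dom:
  B2: preds {B1,B3}: {B0,B1} ∩ {B0,B1,B2,B3} = {B0,B1}; idom=B1
  B6: preds {B3,B4}: {B0,B1,B2,B3} ∩ {B0,B1,B2,B4} = {B0,B1,B2}; idom=B2

DF walk-up:
  join B2 pred B1: · stop@B1
  join B2 pred B3: B3→B2 stop@B1
  join B6 pred B3: B3 stop@B2
  join B6 pred B4: B4 stop@B2
  DF(B0)=∅
  DF(B1)=∅
  DF(B2)={B2}
  DF(B3)={B2,B6}
  DF(B4)={B6}
  DF(B5)=∅
  DF(B6)=∅
  DF(B7)=∅

φ for j: defs {B1,B3,B5}
  DF⁺ = {B2,B6}

Answer: ["B2", "B6"]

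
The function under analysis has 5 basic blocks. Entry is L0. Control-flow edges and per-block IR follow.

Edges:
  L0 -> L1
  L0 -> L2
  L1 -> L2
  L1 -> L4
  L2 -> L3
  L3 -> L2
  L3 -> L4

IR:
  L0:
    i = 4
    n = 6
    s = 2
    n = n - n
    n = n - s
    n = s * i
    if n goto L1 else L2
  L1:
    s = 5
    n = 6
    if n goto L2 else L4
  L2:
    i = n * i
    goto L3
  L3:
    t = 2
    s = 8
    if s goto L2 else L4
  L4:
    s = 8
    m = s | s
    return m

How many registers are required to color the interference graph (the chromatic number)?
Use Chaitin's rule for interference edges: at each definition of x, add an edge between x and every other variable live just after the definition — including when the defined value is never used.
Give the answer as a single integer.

Answer: 3

Derivation:
Per-block:
  L0: {i,n,s} / ∅
  L1: {n,s} / ∅
  L2: {i} / {i,n}
  L3: {s,t} / ∅
  L4: {m,s} / ∅

Backward fixpoint:
  L0: in=∅ out={i,n}
  L1: in={i} out={i,n}
  L2: in={i,n} out={i,n}
  L3: in={i,n} out={i,n}
  L4: in=∅ out=∅

Interfere edges:
  i — {n,s,t}
  m — ∅
  n — {i,s,t}
  s — {i,n}
  t — {i,n}

Chromatic number:
  lower bound: {i,n,s} mutually conflict ⇒ χ ≥ 3
  3-colouring: R0={i,m}  R1={n}  R2={s,t}
  χ = 3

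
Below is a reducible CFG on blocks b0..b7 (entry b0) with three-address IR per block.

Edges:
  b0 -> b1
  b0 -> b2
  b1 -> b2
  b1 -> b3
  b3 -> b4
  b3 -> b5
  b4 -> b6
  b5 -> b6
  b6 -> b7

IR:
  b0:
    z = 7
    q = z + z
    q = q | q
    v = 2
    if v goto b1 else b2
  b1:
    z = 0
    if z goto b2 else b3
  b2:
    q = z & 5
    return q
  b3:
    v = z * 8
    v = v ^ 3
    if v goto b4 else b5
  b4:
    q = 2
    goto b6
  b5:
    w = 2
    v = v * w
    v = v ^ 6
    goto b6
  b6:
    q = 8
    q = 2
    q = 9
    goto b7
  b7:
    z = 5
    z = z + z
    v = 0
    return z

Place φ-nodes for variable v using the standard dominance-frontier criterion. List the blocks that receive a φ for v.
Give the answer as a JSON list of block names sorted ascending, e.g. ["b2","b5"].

idom tree: b1←b0 b2←b0 b3←b1 b4←b3 b5←b3 b6←b3 b7←b6
Dom at joins:
  b2: preds {b0,b1}: {b0} ∩ {b0,b1} = {b0}; idom=b0
  b6: preds {b4,b5}: {b0,b1,b3,b4} ∩ {b0,b1,b3,b5} = {b0,b1,b3}; idom=b3

DF walk-up:
  join b2 pred b0: · stop@b0
  join b2 pred b1: b1 stop@b0
  join b6 pred b4: b4 stop@b3
  join b6 pred b5: b5 stop@b3
  b0: DF=∅
  b1: DF={b2}
  b2: DF=∅
  b3: DF=∅
  b4: DF={b6}
  b5: DF={b6}
  b6: DF=∅
  b7: DF=∅

φ for v: defs {b0,b3,b5,b7}
  DF⁺ = {b6}

Answer: ["b6"]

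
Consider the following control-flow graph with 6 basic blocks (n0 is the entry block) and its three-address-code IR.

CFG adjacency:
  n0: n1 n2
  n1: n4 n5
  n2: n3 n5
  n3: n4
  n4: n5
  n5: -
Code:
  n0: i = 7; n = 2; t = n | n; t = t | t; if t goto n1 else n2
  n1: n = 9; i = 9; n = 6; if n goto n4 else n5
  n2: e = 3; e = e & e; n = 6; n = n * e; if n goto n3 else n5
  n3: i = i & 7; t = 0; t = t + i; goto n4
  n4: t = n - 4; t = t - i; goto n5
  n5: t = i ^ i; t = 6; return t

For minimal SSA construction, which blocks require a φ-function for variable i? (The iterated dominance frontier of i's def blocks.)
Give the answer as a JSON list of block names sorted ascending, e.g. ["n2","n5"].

Answer: ["n4", "n5"]

Derivation:
idom tree: n1←n0 n2←n0 n3←n2 n4←n0 n5←n0
Join-block Dom:
  n4: preds {n1,n3}: {n0,n1} ∩ {n0,n2,n3} = {n0}; idom=n0
  n5: preds {n1,n2,n4}: {n0,n1} ∩ {n0,n2} ∩ {n0,n4} = {n0}; idom=n0

DF derivation:
  n4←n1: walk n1 to n0
  n4←n3: walk n3→n2 to n0
  n5←n1: walk n1 to n0
  n5←n2: walk n2 to n0
  n5←n4: walk n4 to n0
  n0 → ∅
  n1 → {n4,n5}
  n2 → {n4,n5}
  n3 → {n4}
  n4 → {n5}
  n5 → ∅

φ for i: defs {n0,n1,n3}
  DF⁺ = {n4,n5}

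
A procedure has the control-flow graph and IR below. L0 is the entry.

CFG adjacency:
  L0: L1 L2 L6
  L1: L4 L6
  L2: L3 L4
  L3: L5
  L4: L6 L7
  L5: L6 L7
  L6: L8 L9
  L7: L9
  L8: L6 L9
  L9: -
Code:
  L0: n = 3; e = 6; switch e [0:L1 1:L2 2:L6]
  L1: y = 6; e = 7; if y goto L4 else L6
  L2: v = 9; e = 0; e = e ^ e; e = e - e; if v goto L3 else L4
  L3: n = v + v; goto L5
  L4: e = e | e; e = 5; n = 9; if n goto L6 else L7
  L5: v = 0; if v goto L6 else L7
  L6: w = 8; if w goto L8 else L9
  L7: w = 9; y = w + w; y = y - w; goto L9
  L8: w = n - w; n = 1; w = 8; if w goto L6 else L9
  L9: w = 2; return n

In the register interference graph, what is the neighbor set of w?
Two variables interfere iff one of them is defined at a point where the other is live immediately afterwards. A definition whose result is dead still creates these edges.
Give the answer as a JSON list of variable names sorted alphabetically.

Answer: ["n", "y"]

Analysis:
Block summaries:
  L0: {e,n} / ∅
  L1: {e,y} / ∅
  L2: {e,v} / ∅
  L3: {n} / {v}
  L4: {e,n} / {e}
  L5: {v} / ∅
  L6: {w} / ∅
  L7: {w,y} / ∅
  L8: {n,w} / {n,w}
  L9: {w} / {n}

Backward fixpoint:
  live L0: ∅→{n}
  live L1: {n}→{e,n}
  live L2: ∅→{e,v}
  live L3: {v}→{n}
  live L4: {e}→{n}
  live L5: {n}→{n}
  live L6: {n}→{n,w}
  live L7: {n}→{n}
  live L8: {n,w}→{n}
  live L9: {n}→∅

Conflict graph:
  e↔{n,v,y}
  n↔{e,v,w,y}
  v↔{e,n}
  w↔{n,y}
  y↔{e,n,w}

N(w) = ["n", "y"]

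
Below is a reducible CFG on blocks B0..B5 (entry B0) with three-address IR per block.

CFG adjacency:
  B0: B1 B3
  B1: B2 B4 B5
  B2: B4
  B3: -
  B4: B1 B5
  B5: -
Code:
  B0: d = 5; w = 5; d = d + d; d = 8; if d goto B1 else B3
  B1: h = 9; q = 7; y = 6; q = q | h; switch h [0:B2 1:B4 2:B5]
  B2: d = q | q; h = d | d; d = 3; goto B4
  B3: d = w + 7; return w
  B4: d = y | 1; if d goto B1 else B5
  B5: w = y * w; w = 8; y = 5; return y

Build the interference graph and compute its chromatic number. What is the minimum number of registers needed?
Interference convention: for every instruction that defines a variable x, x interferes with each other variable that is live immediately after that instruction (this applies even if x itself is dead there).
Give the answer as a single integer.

Per-block:
  B0: def={d,w} ue=∅
  B1: def={h,q,y} ue=∅
  B2: def={d,h} ue={q}
  B3: def={d} ue={w}
  B4: def={d} ue={y}
  B5: def={w,y} ue={w,y}

Live sets:
  B0: in=∅ out={w}
  B1: in={w} out={q,w,y}
  B2: in={q,w,y} out={w,y}
  B3: in={w} out=∅
  B4: in={w,y} out={w,y}
  B5: in={w,y} out=∅

Interfere edges:
  d↔{w,y}
  h↔{q,w,y}
  q↔{h,w,y}
  w↔{d,h,q,y}
  y↔{d,h,q,w}

Chromatic number:
  {h,q,w,y} pairwise interfere (4-clique) ⇒ χ ≥ 4
  assign d→c2 h→c2 q→c3 w→c0 y→c1 — no edge inside a register ⇒ χ ≤ 4
  χ = 4

Answer: 4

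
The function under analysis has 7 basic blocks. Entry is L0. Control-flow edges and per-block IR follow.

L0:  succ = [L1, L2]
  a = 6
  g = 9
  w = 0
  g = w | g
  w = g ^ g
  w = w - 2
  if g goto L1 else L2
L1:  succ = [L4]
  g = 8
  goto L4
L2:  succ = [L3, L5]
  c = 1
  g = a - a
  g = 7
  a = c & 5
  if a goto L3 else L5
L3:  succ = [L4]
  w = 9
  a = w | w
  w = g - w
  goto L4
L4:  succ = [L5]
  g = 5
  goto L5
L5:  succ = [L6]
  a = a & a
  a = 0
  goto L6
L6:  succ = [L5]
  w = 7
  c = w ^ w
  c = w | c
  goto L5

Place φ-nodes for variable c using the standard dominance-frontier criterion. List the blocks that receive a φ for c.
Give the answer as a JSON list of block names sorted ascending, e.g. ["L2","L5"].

Answer: ["L4", "L5"]

Analysis:
idom tree: L1←L0 L2←L0 L3←L2 L4←L0 L5←L0 L6←L5
Dom at joins:
  L4: preds {L1,L3}: {L0,L1} ∩ {L0,L2,L3} = {L0}; idom=L0
  L5: preds {L2,L4,L6}: {L0,L2} ∩ {L0,L4} ∩ {L0,L5,L6} = {L0}; idom=L0

Frontier:
  L4←L1: walk L1 to L0
  L4←L3: walk L3→L2 to L0
  L5←L2: walk L2 to L0
  L5←L4: walk L4 to L0
  L5←L6: walk L6→L5 to L0
  L0: DF=∅
  L1: DF={L4}
  L2: DF={L4,L5}
  L3: DF={L4}
  L4: DF={L5}
  L5: DF={L5}
  L6: DF={L5}

φ for c: defs {L2,L6}
  DF⁺ = {L4,L5}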